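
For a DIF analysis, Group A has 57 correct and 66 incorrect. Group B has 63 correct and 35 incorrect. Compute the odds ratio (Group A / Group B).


Odds_A = 57/66 = 0.8636
Odds_B = 63/35 = 1.8
OR = Odds_A / Odds_B = 0.8636 / 1.8
Exactly, OR = (57 * 35) / (66 * 63) = 1995 / 4158
OR = 0.4798

0.4798


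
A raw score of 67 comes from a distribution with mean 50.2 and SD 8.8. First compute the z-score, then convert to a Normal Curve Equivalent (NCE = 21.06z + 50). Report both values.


z = (X - mean) / SD = (67 - 50.2) / 8.8
z = 16.8 / 8.8
z = 1.9091
NCE = NCE = 21.06z + 50
Carry z at full precision (z = 16.8 / 8.8) into the conversion:
NCE = 21.06 * (16.8 / 8.8) + 50 = 353.808 / 8.8 + 50
NCE = 40.2055 + 50
NCE = 90.2055

90.2055


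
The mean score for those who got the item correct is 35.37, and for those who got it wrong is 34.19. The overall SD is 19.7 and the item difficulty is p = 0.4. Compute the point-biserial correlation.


q = 1 - p = 0.6
rpb = ((M1 - M0) / SD) * sqrt(p * q)
rpb = ((35.37 - 34.19) / 19.7) * sqrt(0.4 * 0.6)
rpb = 0.0293

0.0293


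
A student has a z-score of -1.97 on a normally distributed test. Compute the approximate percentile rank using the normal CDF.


CDF(z) = 0.5 * (1 + erf(z/sqrt(2)))
erf(-1.393) = -0.9512
CDF = 0.0244
Percentile rank = 0.0244 * 100 = 2.44

2.44


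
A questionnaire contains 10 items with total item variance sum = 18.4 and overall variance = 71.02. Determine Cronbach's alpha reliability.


alpha = (k/(k-1)) * (1 - sum(si^2)/s_total^2)
= (10/9) * (1 - 18.4/71.02)
alpha = 0.8232

0.8232


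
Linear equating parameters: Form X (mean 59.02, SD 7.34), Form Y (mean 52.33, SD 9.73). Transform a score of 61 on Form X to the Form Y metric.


slope = SD_Y / SD_X = 9.73 / 7.34 ~ 1.3256
intercept = mean_Y - slope * mean_X = 52.33 - (9.73 / 7.34) * 59.02 ~ -25.9077
Y = slope * X + intercept. To avoid rounding drift from the rounded slope/intercept, evaluate the equivalent form Y = mean_Y + SD_Y * (X - mean_X) / SD_X at full precision:
Y = 52.33 + 9.73 * (61 - 59.02) / 7.34
Y = 52.33 + 9.73 * 1.98 / 7.34
Y = 52.33 + 19.2654 / 7.34
Y = 52.33 + 2.6247
Y = 54.9547

54.9547


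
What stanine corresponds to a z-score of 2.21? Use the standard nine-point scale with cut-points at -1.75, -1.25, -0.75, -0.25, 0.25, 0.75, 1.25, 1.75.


Stanine boundaries: [-1.75, -1.25, -0.75, -0.25, 0.25, 0.75, 1.25, 1.75]
z = 2.21
Check each boundary:
  z >= -1.75 -> could be stanine 2
  z >= -1.25 -> could be stanine 3
  z >= -0.75 -> could be stanine 4
  z >= -0.25 -> could be stanine 5
  z >= 0.25 -> could be stanine 6
  z >= 0.75 -> could be stanine 7
  z >= 1.25 -> could be stanine 8
  z >= 1.75 -> could be stanine 9
Highest qualifying boundary gives stanine = 9

9


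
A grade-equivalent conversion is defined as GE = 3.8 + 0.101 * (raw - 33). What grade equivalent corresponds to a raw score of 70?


raw - median = 70 - 33 = 37
slope * diff = 0.101 * 37 = 3.737
GE = 3.8 + 3.737
GE = 7.537

7.537


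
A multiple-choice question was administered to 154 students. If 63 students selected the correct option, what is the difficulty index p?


Item difficulty p = number correct / total examinees
p = 63 / 154
p = 0.4091

0.4091


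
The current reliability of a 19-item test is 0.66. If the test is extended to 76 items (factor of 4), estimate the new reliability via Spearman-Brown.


r_new = (n * rxx) / (1 + (n-1) * rxx)
r_new = (4 * 0.66) / (1 + 3 * 0.66)
r_new = 2.64 / 2.98
r_new = 0.8859

0.8859


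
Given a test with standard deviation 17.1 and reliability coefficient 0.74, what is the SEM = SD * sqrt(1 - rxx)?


SEM = SD * sqrt(1 - rxx)
SEM = 17.1 * sqrt(1 - 0.74)
SEM = 17.1 * sqrt(0.26) = 17.1 * 0.509902
SEM = 8.7193

8.7193


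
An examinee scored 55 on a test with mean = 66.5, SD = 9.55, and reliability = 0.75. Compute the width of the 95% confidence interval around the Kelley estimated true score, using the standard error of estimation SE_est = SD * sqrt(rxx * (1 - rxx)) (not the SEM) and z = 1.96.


True score estimate = 0.75*55 + 0.25*66.5 = 57.875
SE_est = SD * sqrt(rxx * (1 - rxx)) = 9.55 * sqrt(0.75 * 0.25) = 9.55 * sqrt(0.1875) = 4.135271
CI = T_est +/- z * SE_est, so width = 2 * z * SE_est = 2 * 1.96 * 4.135271
Width = 16.2103

16.2103


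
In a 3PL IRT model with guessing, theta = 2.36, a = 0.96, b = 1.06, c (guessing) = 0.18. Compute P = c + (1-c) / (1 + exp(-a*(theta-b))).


logit = 0.96*(2.36 - 1.06) = 1.248
P* = 1/(1 + exp(-1.248)) = 0.777
P = 0.18 + (1 - 0.18) * 0.777
P = 0.8171

0.8171


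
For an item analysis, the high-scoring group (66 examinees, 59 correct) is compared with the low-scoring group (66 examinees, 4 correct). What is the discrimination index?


p_upper = 59/66 = 0.8939
p_lower = 4/66 = 0.0606
D = 0.8939 - 0.0606 = 0.8333

0.8333


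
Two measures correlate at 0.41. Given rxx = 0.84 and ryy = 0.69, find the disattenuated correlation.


r_corrected = rxy / sqrt(rxx * ryy)
= 0.41 / sqrt(0.84 * 0.69)
= 0.41 / sqrt(0.5796)
= 0.41 / 0.761315
r_corrected = 0.5385

0.5385


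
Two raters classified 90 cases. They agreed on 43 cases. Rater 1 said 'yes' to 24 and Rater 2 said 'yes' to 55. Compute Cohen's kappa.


P_o = 43/90 = 0.477778
P_e = (24*55 + 66*35) / 8100 = 0.448148
kappa = (P_o - P_e) / (1 - P_e)
kappa = (0.477778 - 0.448148) / (1 - 0.448148)
kappa = 0.0537

0.0537


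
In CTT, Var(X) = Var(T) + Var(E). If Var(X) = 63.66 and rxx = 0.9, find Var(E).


var_true = rxx * var_obs = 0.9 * 63.66 = 57.294
var_error = var_obs - var_true
var_error = 63.66 - 57.294
var_error = 6.366

6.366


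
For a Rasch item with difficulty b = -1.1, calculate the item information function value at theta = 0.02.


P = 1/(1+exp(-(0.02--1.1))) = 0.754
I = P*(1-P) = 0.754 * 0.246
I = 0.1855

0.1855


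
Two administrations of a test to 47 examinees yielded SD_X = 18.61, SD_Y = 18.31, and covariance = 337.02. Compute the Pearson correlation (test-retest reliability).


r = cov(X,Y) / (SD_X * SD_Y)
r = 337.02 / (18.61 * 18.31)
r = 337.02 / 340.7491
r = 0.9891

0.9891


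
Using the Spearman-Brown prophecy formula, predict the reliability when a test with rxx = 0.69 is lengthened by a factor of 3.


r_new = (n * rxx) / (1 + (n-1) * rxx)
r_new = (3 * 0.69) / (1 + 2 * 0.69)
r_new = 2.07 / 2.38
r_new = 0.8697

0.8697


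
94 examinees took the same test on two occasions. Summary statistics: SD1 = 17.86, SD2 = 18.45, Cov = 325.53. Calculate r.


r = cov(X,Y) / (SD_X * SD_Y)
r = 325.53 / (17.86 * 18.45)
r = 325.53 / 329.517
r = 0.9879

0.9879


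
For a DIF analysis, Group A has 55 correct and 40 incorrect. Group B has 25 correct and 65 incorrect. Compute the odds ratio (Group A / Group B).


Odds_A = 55/40 = 1.375
Odds_B = 25/65 = 0.3846
OR = Odds_A / Odds_B = 1.375 / 0.3846
Exactly, OR = (55 * 65) / (40 * 25) = 3575 / 1000
OR = 3.575

3.575


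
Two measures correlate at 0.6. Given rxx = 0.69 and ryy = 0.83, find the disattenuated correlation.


r_corrected = rxy / sqrt(rxx * ryy)
= 0.6 / sqrt(0.69 * 0.83)
= 0.6 / sqrt(0.5727)
= 0.6 / 0.756769
r_corrected = 0.7928

0.7928


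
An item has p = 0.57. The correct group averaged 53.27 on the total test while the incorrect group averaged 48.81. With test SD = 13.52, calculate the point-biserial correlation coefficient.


q = 1 - p = 0.43
rpb = ((M1 - M0) / SD) * sqrt(p * q)
rpb = ((53.27 - 48.81) / 13.52) * sqrt(0.57 * 0.43)
rpb = 0.1633

0.1633


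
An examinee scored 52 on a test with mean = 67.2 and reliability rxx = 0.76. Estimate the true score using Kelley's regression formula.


T_est = rxx * X + (1 - rxx) * mean
T_est = 0.76 * 52 + 0.24 * 67.2
T_est = 39.52 + 16.128
T_est = 55.648

55.648


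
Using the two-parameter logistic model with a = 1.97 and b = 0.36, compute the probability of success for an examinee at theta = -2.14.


a*(theta - b) = 1.97 * (-2.14 - 0.36) = -4.925
exp(--4.925) = 137.6893
P = 1 / (1 + 137.6893)
P = 0.0072

0.0072


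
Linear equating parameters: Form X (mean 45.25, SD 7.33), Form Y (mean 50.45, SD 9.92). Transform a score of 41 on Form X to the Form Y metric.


slope = SD_Y / SD_X = 9.92 / 7.33 ~ 1.3533
intercept = mean_Y - slope * mean_X = 50.45 - (9.92 / 7.33) * 45.25 ~ -10.7887
Y = slope * X + intercept. To avoid rounding drift from the rounded slope/intercept, evaluate the equivalent form Y = mean_Y + SD_Y * (X - mean_X) / SD_X at full precision:
Y = 50.45 + 9.92 * (41 - 45.25) / 7.33
Y = 50.45 - 9.92 * 4.25 / 7.33
Y = 50.45 - 42.16 / 7.33
Y = 50.45 - 5.7517
Y = 44.6983

44.6983


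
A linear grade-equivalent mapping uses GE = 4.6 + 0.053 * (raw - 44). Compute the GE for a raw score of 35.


raw - median = 35 - 44 = -9
slope * diff = 0.053 * -9 = -0.477
GE = 4.6 + -0.477
GE = 4.123

4.123


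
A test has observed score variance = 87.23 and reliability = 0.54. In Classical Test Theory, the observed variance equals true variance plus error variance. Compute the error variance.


var_true = rxx * var_obs = 0.54 * 87.23 = 47.1042
var_error = var_obs - var_true
var_error = 87.23 - 47.1042
var_error = 40.1258

40.1258


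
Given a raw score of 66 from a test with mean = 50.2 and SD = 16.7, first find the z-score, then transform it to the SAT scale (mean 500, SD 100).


z = (X - mean) / SD = (66 - 50.2) / 16.7
z = 15.8 / 16.7
z = 0.9461
SAT-scale = SAT = 500 + 100z
Carry z at full precision (z = 15.8 / 16.7) into the conversion:
SAT-scale = 500 + 100 * (15.8 / 16.7) = 500 + 1580 / 16.7
SAT-scale = 500 + 94.6108
SAT-scale = 594.6108

594.6108


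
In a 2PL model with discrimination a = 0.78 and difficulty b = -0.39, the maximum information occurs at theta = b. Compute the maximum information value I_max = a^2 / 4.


For 2PL, max info at theta = b = -0.39
I_max = a^2 / 4 = 0.78^2 / 4
= 0.6084 / 4
I_max = 0.1521

0.1521


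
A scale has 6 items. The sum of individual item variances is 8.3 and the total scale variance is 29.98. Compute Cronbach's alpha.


alpha = (k/(k-1)) * (1 - sum(si^2)/s_total^2)
= (6/5) * (1 - 8.3/29.98)
alpha = 0.8678

0.8678


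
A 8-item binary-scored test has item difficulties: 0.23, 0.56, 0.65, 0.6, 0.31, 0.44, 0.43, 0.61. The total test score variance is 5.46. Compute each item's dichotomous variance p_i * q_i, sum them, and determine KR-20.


For each item, compute p_i * q_i:
  Item 1: 0.23 * 0.77 = 0.1771
  Item 2: 0.56 * 0.44 = 0.2464
  Item 3: 0.65 * 0.35 = 0.2275
  Item 4: 0.6 * 0.4 = 0.24
  Item 5: 0.31 * 0.69 = 0.2139
  Item 6: 0.44 * 0.56 = 0.2464
  Item 7: 0.43 * 0.57 = 0.2451
  Item 8: 0.61 * 0.39 = 0.2379
Sum(p_i * q_i) = 0.1771 + 0.2464 + 0.2275 + 0.24 + 0.2139 + 0.2464 + 0.2451 + 0.2379 = 1.8343
KR-20 = (k/(k-1)) * (1 - Sum(p_i*q_i) / Var_total)
= (8/7) * (1 - 1.8343/5.46)
= 1.1429 * 0.664
KR-20 = 0.7589

0.7589


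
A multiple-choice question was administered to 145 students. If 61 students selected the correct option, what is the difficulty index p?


Item difficulty p = number correct / total examinees
p = 61 / 145
p = 0.4207

0.4207


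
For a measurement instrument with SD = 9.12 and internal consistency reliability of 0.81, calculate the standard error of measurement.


SEM = SD * sqrt(1 - rxx)
SEM = 9.12 * sqrt(1 - 0.81)
SEM = 9.12 * sqrt(0.19) = 9.12 * 0.43589
SEM = 3.9753

3.9753


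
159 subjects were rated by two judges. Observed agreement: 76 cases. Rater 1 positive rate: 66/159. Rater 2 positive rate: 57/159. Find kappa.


P_o = 76/159 = 0.477987
P_e = (66*57 + 93*102) / 25281 = 0.52403
kappa = (P_o - P_e) / (1 - P_e)
kappa = (0.477987 - 0.52403) / (1 - 0.52403)
kappa = -0.0967

-0.0967


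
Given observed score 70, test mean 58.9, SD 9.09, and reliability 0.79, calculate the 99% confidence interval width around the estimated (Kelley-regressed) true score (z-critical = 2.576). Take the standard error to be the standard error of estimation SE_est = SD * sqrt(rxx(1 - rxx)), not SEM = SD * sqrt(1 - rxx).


True score estimate = 0.79*70 + 0.21*58.9 = 67.669
SE_est = SD * sqrt(rxx * (1 - rxx)) = 9.09 * sqrt(0.79 * 0.21) = 9.09 * sqrt(0.1659) = 3.702432
CI = T_est +/- z * SE_est, so width = 2 * z * SE_est = 2 * 2.576 * 3.702432
Width = 19.0749

19.0749


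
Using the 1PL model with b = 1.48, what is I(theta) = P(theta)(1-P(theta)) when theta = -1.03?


P = 1/(1+exp(-(-1.03-1.48))) = 0.0752
I = P*(1-P) = 0.0752 * 0.9248
I = 0.0695

0.0695


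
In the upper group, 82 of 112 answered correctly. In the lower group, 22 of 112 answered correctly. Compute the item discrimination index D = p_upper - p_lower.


p_upper = 82/112 = 0.7321
p_lower = 22/112 = 0.1964
D = 0.7321 - 0.1964 = 0.5357

0.5357


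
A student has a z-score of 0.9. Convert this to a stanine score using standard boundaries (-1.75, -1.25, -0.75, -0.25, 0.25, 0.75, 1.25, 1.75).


Stanine boundaries: [-1.75, -1.25, -0.75, -0.25, 0.25, 0.75, 1.25, 1.75]
z = 0.9
Check each boundary:
  z >= -1.75 -> could be stanine 2
  z >= -1.25 -> could be stanine 3
  z >= -0.75 -> could be stanine 4
  z >= -0.25 -> could be stanine 5
  z >= 0.25 -> could be stanine 6
  z >= 0.75 -> could be stanine 7
  z < 1.25
  z < 1.75
Highest qualifying boundary gives stanine = 7

7


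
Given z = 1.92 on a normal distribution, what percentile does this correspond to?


CDF(z) = 0.5 * (1 + erf(z/sqrt(2)))
erf(1.3576) = 0.9451
CDF = 0.9726
Percentile rank = 0.9726 * 100 = 97.26

97.26


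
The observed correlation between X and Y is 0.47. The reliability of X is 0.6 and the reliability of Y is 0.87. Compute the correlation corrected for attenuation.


r_corrected = rxy / sqrt(rxx * ryy)
= 0.47 / sqrt(0.6 * 0.87)
= 0.47 / sqrt(0.522)
= 0.47 / 0.722496
r_corrected = 0.6505

0.6505


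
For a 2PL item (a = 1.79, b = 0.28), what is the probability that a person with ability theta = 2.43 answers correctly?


a*(theta - b) = 1.79 * (2.43 - 0.28) = 3.8485
exp(-3.8485) = 0.0213
P = 1 / (1 + 0.0213)
P = 0.9791

0.9791


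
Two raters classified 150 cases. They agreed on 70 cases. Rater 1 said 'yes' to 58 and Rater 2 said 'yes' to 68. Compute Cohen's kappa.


P_o = 70/150 = 0.466667
P_e = (58*68 + 92*82) / 22500 = 0.510578
kappa = (P_o - P_e) / (1 - P_e)
kappa = (0.466667 - 0.510578) / (1 - 0.510578)
kappa = -0.0897

-0.0897


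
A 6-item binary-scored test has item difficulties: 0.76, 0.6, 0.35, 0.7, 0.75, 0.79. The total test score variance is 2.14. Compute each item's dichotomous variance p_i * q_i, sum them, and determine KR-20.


For each item, compute p_i * q_i:
  Item 1: 0.76 * 0.24 = 0.1824
  Item 2: 0.6 * 0.4 = 0.24
  Item 3: 0.35 * 0.65 = 0.2275
  Item 4: 0.7 * 0.3 = 0.21
  Item 5: 0.75 * 0.25 = 0.1875
  Item 6: 0.79 * 0.21 = 0.1659
Sum(p_i * q_i) = 0.1824 + 0.24 + 0.2275 + 0.21 + 0.1875 + 0.1659 = 1.2133
KR-20 = (k/(k-1)) * (1 - Sum(p_i*q_i) / Var_total)
= (6/5) * (1 - 1.2133/2.14)
= 1.2 * 0.433
KR-20 = 0.5196

0.5196


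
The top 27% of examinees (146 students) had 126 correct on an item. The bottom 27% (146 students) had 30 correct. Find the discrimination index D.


p_upper = 126/146 = 0.863
p_lower = 30/146 = 0.2055
D = 0.863 - 0.2055 = 0.6575

0.6575


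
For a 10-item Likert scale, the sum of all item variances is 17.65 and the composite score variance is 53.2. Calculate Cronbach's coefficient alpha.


alpha = (k/(k-1)) * (1 - sum(si^2)/s_total^2)
= (10/9) * (1 - 17.65/53.2)
alpha = 0.7425

0.7425


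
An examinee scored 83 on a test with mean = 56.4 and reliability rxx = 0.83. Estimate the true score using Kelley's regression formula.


T_est = rxx * X + (1 - rxx) * mean
T_est = 0.83 * 83 + 0.17 * 56.4
T_est = 68.89 + 9.588
T_est = 78.478

78.478


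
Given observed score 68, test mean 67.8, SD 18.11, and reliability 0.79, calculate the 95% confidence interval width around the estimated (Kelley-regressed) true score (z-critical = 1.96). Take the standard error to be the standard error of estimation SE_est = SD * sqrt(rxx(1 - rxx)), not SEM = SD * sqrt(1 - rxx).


True score estimate = 0.79*68 + 0.21*67.8 = 67.958
SE_est = SD * sqrt(rxx * (1 - rxx)) = 18.11 * sqrt(0.79 * 0.21) = 18.11 * sqrt(0.1659) = 7.376352
CI = T_est +/- z * SE_est, so width = 2 * z * SE_est = 2 * 1.96 * 7.376352
Width = 28.9153

28.9153


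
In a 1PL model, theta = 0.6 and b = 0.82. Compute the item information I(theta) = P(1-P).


P = 1/(1+exp(-(0.6-0.82))) = 0.4452
I = P*(1-P) = 0.4452 * 0.5548
I = 0.247

0.247


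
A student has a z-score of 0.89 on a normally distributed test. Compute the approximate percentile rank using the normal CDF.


CDF(z) = 0.5 * (1 + erf(z/sqrt(2)))
erf(0.6293) = 0.6265
CDF = 0.8133
Percentile rank = 0.8133 * 100 = 81.33

81.33


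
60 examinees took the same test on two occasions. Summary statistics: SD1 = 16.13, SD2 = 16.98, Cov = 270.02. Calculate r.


r = cov(X,Y) / (SD_X * SD_Y)
r = 270.02 / (16.13 * 16.98)
r = 270.02 / 273.8874
r = 0.9859

0.9859


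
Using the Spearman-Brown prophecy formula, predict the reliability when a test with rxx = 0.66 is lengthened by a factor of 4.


r_new = (n * rxx) / (1 + (n-1) * rxx)
r_new = (4 * 0.66) / (1 + 3 * 0.66)
r_new = 2.64 / 2.98
r_new = 0.8859

0.8859


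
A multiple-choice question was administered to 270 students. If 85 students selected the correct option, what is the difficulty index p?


Item difficulty p = number correct / total examinees
p = 85 / 270
p = 0.3148

0.3148


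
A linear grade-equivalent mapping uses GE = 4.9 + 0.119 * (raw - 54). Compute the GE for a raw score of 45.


raw - median = 45 - 54 = -9
slope * diff = 0.119 * -9 = -1.071
GE = 4.9 + -1.071
GE = 3.829

3.829


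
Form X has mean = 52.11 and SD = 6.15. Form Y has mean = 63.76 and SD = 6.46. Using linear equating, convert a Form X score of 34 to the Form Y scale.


slope = SD_Y / SD_X = 6.46 / 6.15 ~ 1.0504
intercept = mean_Y - slope * mean_X = 63.76 - (6.46 / 6.15) * 52.11 ~ 9.0233
Y = slope * X + intercept. To avoid rounding drift from the rounded slope/intercept, evaluate the equivalent form Y = mean_Y + SD_Y * (X - mean_X) / SD_X at full precision:
Y = 63.76 + 6.46 * (34 - 52.11) / 6.15
Y = 63.76 - 6.46 * 18.11 / 6.15
Y = 63.76 - 116.9906 / 6.15
Y = 63.76 - 19.0229
Y = 44.7371

44.7371


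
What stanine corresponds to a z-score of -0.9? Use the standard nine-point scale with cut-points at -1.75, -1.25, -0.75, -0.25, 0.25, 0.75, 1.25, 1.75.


Stanine boundaries: [-1.75, -1.25, -0.75, -0.25, 0.25, 0.75, 1.25, 1.75]
z = -0.9
Check each boundary:
  z >= -1.75 -> could be stanine 2
  z >= -1.25 -> could be stanine 3
  z < -0.75
  z < -0.25
  z < 0.25
  z < 0.75
  z < 1.25
  z < 1.75
Highest qualifying boundary gives stanine = 3

3


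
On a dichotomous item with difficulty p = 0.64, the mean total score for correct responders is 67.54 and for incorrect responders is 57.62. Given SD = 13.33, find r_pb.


q = 1 - p = 0.36
rpb = ((M1 - M0) / SD) * sqrt(p * q)
rpb = ((67.54 - 57.62) / 13.33) * sqrt(0.64 * 0.36)
rpb = 0.3572

0.3572


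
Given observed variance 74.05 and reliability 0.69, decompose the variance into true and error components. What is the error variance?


var_true = rxx * var_obs = 0.69 * 74.05 = 51.0945
var_error = var_obs - var_true
var_error = 74.05 - 51.0945
var_error = 22.9555

22.9555


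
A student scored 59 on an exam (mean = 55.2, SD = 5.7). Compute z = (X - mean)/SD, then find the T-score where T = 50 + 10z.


z = (X - mean) / SD = (59 - 55.2) / 5.7
z = 3.8 / 5.7
z = 0.6667
T-score = T = 50 + 10z
Carry z at full precision (z = 3.8 / 5.7) into the conversion:
T-score = 50 + 10 * (3.8 / 5.7) = 50 + 38 / 5.7
T-score = 50 + 6.6667
T-score = 56.6667

56.6667


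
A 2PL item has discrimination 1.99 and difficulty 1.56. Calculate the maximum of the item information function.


For 2PL, max info at theta = b = 1.56
I_max = a^2 / 4 = 1.99^2 / 4
= 3.9601 / 4
I_max = 0.99

0.99


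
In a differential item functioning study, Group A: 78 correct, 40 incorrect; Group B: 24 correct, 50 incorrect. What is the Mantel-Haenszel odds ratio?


Odds_A = 78/40 = 1.95
Odds_B = 24/50 = 0.48
OR = Odds_A / Odds_B = 1.95 / 0.48
Exactly, OR = (78 * 50) / (40 * 24) = 3900 / 960
OR = 4.0625

4.0625


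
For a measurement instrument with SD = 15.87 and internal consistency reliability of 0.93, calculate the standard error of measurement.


SEM = SD * sqrt(1 - rxx)
SEM = 15.87 * sqrt(1 - 0.93)
SEM = 15.87 * sqrt(0.07) = 15.87 * 0.264575
SEM = 4.1988

4.1988


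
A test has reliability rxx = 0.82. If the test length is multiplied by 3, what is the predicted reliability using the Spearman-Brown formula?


r_new = (n * rxx) / (1 + (n-1) * rxx)
r_new = (3 * 0.82) / (1 + 2 * 0.82)
r_new = 2.46 / 2.64
r_new = 0.9318

0.9318


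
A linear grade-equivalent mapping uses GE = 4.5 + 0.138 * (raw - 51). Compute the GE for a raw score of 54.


raw - median = 54 - 51 = 3
slope * diff = 0.138 * 3 = 0.414
GE = 4.5 + 0.414
GE = 4.914

4.914


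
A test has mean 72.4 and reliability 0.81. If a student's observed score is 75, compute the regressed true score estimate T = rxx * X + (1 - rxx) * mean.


T_est = rxx * X + (1 - rxx) * mean
T_est = 0.81 * 75 + 0.19 * 72.4
T_est = 60.75 + 13.756
T_est = 74.506

74.506


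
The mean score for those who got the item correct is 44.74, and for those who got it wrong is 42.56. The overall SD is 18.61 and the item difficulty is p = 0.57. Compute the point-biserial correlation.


q = 1 - p = 0.43
rpb = ((M1 - M0) / SD) * sqrt(p * q)
rpb = ((44.74 - 42.56) / 18.61) * sqrt(0.57 * 0.43)
rpb = 0.058

0.058


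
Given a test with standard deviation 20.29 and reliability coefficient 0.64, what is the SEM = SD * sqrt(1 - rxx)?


SEM = SD * sqrt(1 - rxx)
SEM = 20.29 * sqrt(1 - 0.64)
SEM = 20.29 * sqrt(0.36) = 20.29 * 0.6
SEM = 12.174

12.174


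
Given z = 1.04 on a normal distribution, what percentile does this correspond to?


CDF(z) = 0.5 * (1 + erf(z/sqrt(2)))
erf(0.7354) = 0.7017
CDF = 0.8508
Percentile rank = 0.8508 * 100 = 85.08

85.08


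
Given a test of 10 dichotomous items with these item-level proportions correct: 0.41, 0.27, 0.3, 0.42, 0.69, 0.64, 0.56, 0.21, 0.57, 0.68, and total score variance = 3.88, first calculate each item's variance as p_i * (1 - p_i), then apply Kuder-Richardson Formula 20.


For each item, compute p_i * q_i:
  Item 1: 0.41 * 0.59 = 0.2419
  Item 2: 0.27 * 0.73 = 0.1971
  Item 3: 0.3 * 0.7 = 0.21
  Item 4: 0.42 * 0.58 = 0.2436
  Item 5: 0.69 * 0.31 = 0.2139
  Item 6: 0.64 * 0.36 = 0.2304
  Item 7: 0.56 * 0.44 = 0.2464
  Item 8: 0.21 * 0.79 = 0.1659
  Item 9: 0.57 * 0.43 = 0.2451
  Item 10: 0.68 * 0.32 = 0.2176
Sum(p_i * q_i) = 0.2419 + 0.1971 + 0.21 + 0.2436 + 0.2139 + 0.2304 + 0.2464 + 0.1659 + 0.2451 + 0.2176 = 2.2119
KR-20 = (k/(k-1)) * (1 - Sum(p_i*q_i) / Var_total)
= (10/9) * (1 - 2.2119/3.88)
= 1.1111 * 0.4299
KR-20 = 0.4777

0.4777


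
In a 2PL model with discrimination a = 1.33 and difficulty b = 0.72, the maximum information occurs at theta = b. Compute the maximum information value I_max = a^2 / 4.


For 2PL, max info at theta = b = 0.72
I_max = a^2 / 4 = 1.33^2 / 4
= 1.7689 / 4
I_max = 0.4422

0.4422


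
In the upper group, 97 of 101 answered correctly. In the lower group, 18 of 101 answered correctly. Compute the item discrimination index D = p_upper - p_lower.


p_upper = 97/101 = 0.9604
p_lower = 18/101 = 0.1782
D = 0.9604 - 0.1782 = 0.7822

0.7822


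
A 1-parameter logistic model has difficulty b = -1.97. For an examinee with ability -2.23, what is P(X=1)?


theta - b = -2.23 - -1.97 = -0.26
exp(-(theta - b)) = exp(0.26) = 1.2969
P = 1 / (1 + 1.2969)
P = 0.4354

0.4354


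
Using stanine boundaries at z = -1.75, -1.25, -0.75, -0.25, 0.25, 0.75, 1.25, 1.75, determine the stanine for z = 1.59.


Stanine boundaries: [-1.75, -1.25, -0.75, -0.25, 0.25, 0.75, 1.25, 1.75]
z = 1.59
Check each boundary:
  z >= -1.75 -> could be stanine 2
  z >= -1.25 -> could be stanine 3
  z >= -0.75 -> could be stanine 4
  z >= -0.25 -> could be stanine 5
  z >= 0.25 -> could be stanine 6
  z >= 0.75 -> could be stanine 7
  z >= 1.25 -> could be stanine 8
  z < 1.75
Highest qualifying boundary gives stanine = 8

8


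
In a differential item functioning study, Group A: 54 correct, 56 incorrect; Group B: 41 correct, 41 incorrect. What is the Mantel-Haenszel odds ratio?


Odds_A = 54/56 = 0.9643
Odds_B = 41/41 = 1.0
OR = Odds_A / Odds_B = 0.9643 / 1.0
Exactly, OR = (54 * 41) / (56 * 41) = 2214 / 2296
OR = 0.9643

0.9643


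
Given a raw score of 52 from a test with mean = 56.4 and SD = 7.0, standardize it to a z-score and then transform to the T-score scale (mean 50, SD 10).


z = (X - mean) / SD = (52 - 56.4) / 7.0
z = -4.4 / 7.0
z = -0.6286
T-score = T = 50 + 10z
Carry z at full precision (z = -4.4 / 7.0) into the conversion:
T-score = 50 + 10 * (-4.4 / 7.0) = 50 + -44 / 7.0
T-score = 50 + -6.2857
T-score = 43.7143

43.7143


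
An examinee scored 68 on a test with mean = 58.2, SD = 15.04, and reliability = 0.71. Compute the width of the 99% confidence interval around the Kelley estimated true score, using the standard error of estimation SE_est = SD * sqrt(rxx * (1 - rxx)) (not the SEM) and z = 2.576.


True score estimate = 0.71*68 + 0.29*58.2 = 65.158
SE_est = SD * sqrt(rxx * (1 - rxx)) = 15.04 * sqrt(0.71 * 0.29) = 15.04 * sqrt(0.2059) = 6.824581
CI = T_est +/- z * SE_est, so width = 2 * z * SE_est = 2 * 2.576 * 6.824581
Width = 35.1602

35.1602


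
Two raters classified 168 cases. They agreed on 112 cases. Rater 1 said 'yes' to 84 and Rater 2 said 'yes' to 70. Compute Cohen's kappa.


P_o = 112/168 = 0.666667
P_e = (84*70 + 84*98) / 28224 = 0.5
kappa = (P_o - P_e) / (1 - P_e)
kappa = (0.666667 - 0.5) / (1 - 0.5)
kappa = 0.3333

0.3333


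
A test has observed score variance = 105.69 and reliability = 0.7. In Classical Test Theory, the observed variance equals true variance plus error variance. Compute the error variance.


var_true = rxx * var_obs = 0.7 * 105.69 = 73.983
var_error = var_obs - var_true
var_error = 105.69 - 73.983
var_error = 31.707

31.707


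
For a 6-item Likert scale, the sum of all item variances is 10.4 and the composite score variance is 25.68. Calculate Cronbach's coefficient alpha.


alpha = (k/(k-1)) * (1 - sum(si^2)/s_total^2)
= (6/5) * (1 - 10.4/25.68)
alpha = 0.714

0.714


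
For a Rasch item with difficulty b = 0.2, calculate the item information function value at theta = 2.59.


P = 1/(1+exp(-(2.59-0.2))) = 0.9161
I = P*(1-P) = 0.9161 * 0.0839
I = 0.0769

0.0769


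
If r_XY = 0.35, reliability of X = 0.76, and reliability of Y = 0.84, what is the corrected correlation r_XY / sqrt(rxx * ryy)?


r_corrected = rxy / sqrt(rxx * ryy)
= 0.35 / sqrt(0.76 * 0.84)
= 0.35 / sqrt(0.6384)
= 0.35 / 0.798999
r_corrected = 0.438

0.438


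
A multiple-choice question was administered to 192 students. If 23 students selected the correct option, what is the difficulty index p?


Item difficulty p = number correct / total examinees
p = 23 / 192
p = 0.1198

0.1198


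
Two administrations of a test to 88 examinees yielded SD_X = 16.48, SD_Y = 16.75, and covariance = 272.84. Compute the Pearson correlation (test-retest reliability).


r = cov(X,Y) / (SD_X * SD_Y)
r = 272.84 / (16.48 * 16.75)
r = 272.84 / 276.04
r = 0.9884

0.9884


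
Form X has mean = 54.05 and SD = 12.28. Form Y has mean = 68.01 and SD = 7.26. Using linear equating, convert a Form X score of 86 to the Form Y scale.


slope = SD_Y / SD_X = 7.26 / 12.28 ~ 0.5912
intercept = mean_Y - slope * mean_X = 68.01 - (7.26 / 12.28) * 54.05 ~ 36.0554
Y = slope * X + intercept. To avoid rounding drift from the rounded slope/intercept, evaluate the equivalent form Y = mean_Y + SD_Y * (X - mean_X) / SD_X at full precision:
Y = 68.01 + 7.26 * (86 - 54.05) / 12.28
Y = 68.01 + 7.26 * 31.95 / 12.28
Y = 68.01 + 231.957 / 12.28
Y = 68.01 + 18.889
Y = 86.899

86.899


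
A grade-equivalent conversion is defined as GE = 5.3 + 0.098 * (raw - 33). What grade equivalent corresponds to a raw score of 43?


raw - median = 43 - 33 = 10
slope * diff = 0.098 * 10 = 0.98
GE = 5.3 + 0.98
GE = 6.28

6.28


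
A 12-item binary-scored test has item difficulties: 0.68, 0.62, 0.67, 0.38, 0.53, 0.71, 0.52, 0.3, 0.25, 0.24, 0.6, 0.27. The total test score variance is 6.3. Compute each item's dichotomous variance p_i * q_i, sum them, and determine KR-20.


For each item, compute p_i * q_i:
  Item 1: 0.68 * 0.32 = 0.2176
  Item 2: 0.62 * 0.38 = 0.2356
  Item 3: 0.67 * 0.33 = 0.2211
  Item 4: 0.38 * 0.62 = 0.2356
  Item 5: 0.53 * 0.47 = 0.2491
  Item 6: 0.71 * 0.29 = 0.2059
  Item 7: 0.52 * 0.48 = 0.2496
  Item 8: 0.3 * 0.7 = 0.21
  Item 9: 0.25 * 0.75 = 0.1875
  Item 10: 0.24 * 0.76 = 0.1824
  Item 11: 0.6 * 0.4 = 0.24
  Item 12: 0.27 * 0.73 = 0.1971
Sum(p_i * q_i) = 0.2176 + 0.2356 + 0.2211 + 0.2356 + 0.2491 + 0.2059 + 0.2496 + 0.21 + 0.1875 + 0.1824 + 0.24 + 0.1971 = 2.6315
KR-20 = (k/(k-1)) * (1 - Sum(p_i*q_i) / Var_total)
= (12/11) * (1 - 2.6315/6.3)
= 1.0909 * 0.5823
KR-20 = 0.6352

0.6352


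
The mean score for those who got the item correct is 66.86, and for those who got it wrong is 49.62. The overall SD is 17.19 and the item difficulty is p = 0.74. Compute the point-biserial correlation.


q = 1 - p = 0.26
rpb = ((M1 - M0) / SD) * sqrt(p * q)
rpb = ((66.86 - 49.62) / 17.19) * sqrt(0.74 * 0.26)
rpb = 0.4399

0.4399


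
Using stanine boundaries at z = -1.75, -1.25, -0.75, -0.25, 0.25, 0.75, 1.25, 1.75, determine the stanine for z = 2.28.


Stanine boundaries: [-1.75, -1.25, -0.75, -0.25, 0.25, 0.75, 1.25, 1.75]
z = 2.28
Check each boundary:
  z >= -1.75 -> could be stanine 2
  z >= -1.25 -> could be stanine 3
  z >= -0.75 -> could be stanine 4
  z >= -0.25 -> could be stanine 5
  z >= 0.25 -> could be stanine 6
  z >= 0.75 -> could be stanine 7
  z >= 1.25 -> could be stanine 8
  z >= 1.75 -> could be stanine 9
Highest qualifying boundary gives stanine = 9

9


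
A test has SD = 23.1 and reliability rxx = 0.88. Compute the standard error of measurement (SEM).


SEM = SD * sqrt(1 - rxx)
SEM = 23.1 * sqrt(1 - 0.88)
SEM = 23.1 * sqrt(0.12) = 23.1 * 0.34641
SEM = 8.0021

8.0021


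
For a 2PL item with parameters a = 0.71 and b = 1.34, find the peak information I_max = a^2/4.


For 2PL, max info at theta = b = 1.34
I_max = a^2 / 4 = 0.71^2 / 4
= 0.5041 / 4
I_max = 0.126

0.126


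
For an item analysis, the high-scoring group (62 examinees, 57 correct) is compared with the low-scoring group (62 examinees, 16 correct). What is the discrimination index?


p_upper = 57/62 = 0.9194
p_lower = 16/62 = 0.2581
D = 0.9194 - 0.2581 = 0.6613

0.6613


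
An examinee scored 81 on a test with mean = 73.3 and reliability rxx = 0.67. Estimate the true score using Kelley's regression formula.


T_est = rxx * X + (1 - rxx) * mean
T_est = 0.67 * 81 + 0.33 * 73.3
T_est = 54.27 + 24.189
T_est = 78.459

78.459


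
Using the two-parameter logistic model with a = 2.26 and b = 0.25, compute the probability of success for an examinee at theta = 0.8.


a*(theta - b) = 2.26 * (0.8 - 0.25) = 1.243
exp(-1.243) = 0.2885
P = 1 / (1 + 0.2885)
P = 0.7761

0.7761


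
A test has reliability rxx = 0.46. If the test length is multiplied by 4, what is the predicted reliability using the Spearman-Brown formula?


r_new = (n * rxx) / (1 + (n-1) * rxx)
r_new = (4 * 0.46) / (1 + 3 * 0.46)
r_new = 1.84 / 2.38
r_new = 0.7731

0.7731


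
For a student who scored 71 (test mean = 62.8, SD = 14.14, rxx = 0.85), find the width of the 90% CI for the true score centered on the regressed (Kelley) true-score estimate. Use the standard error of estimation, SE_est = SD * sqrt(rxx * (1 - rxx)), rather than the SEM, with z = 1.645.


True score estimate = 0.85*71 + 0.15*62.8 = 69.77
SE_est = SD * sqrt(rxx * (1 - rxx)) = 14.14 * sqrt(0.85 * 0.15) = 14.14 * sqrt(0.1275) = 5.04899
CI = T_est +/- z * SE_est, so width = 2 * z * SE_est = 2 * 1.645 * 5.04899
Width = 16.6112

16.6112


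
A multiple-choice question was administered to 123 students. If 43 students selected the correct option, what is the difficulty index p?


Item difficulty p = number correct / total examinees
p = 43 / 123
p = 0.3496

0.3496


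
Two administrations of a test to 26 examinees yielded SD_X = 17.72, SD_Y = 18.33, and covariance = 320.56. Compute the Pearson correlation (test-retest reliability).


r = cov(X,Y) / (SD_X * SD_Y)
r = 320.56 / (17.72 * 18.33)
r = 320.56 / 324.8076
r = 0.9869

0.9869


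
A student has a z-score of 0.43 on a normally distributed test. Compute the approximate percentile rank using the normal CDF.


CDF(z) = 0.5 * (1 + erf(z/sqrt(2)))
erf(0.3041) = 0.3328
CDF = 0.6664
Percentile rank = 0.6664 * 100 = 66.64

66.64


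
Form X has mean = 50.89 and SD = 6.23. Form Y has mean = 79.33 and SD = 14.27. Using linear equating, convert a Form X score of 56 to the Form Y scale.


slope = SD_Y / SD_X = 14.27 / 6.23 ~ 2.2905
intercept = mean_Y - slope * mean_X = 79.33 - (14.27 / 6.23) * 50.89 ~ -37.2351
Y = slope * X + intercept. To avoid rounding drift from the rounded slope/intercept, evaluate the equivalent form Y = mean_Y + SD_Y * (X - mean_X) / SD_X at full precision:
Y = 79.33 + 14.27 * (56 - 50.89) / 6.23
Y = 79.33 + 14.27 * 5.11 / 6.23
Y = 79.33 + 72.9197 / 6.23
Y = 79.33 + 11.7046
Y = 91.0346

91.0346


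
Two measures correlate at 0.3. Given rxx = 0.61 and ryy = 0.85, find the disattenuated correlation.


r_corrected = rxy / sqrt(rxx * ryy)
= 0.3 / sqrt(0.61 * 0.85)
= 0.3 / sqrt(0.5185)
= 0.3 / 0.720069
r_corrected = 0.4166

0.4166


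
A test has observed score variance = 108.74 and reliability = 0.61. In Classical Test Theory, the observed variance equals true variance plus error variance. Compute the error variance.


var_true = rxx * var_obs = 0.61 * 108.74 = 66.3314
var_error = var_obs - var_true
var_error = 108.74 - 66.3314
var_error = 42.4086

42.4086


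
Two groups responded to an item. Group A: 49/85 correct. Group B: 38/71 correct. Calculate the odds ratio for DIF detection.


Odds_A = 49/36 = 1.3611
Odds_B = 38/33 = 1.1515
OR = Odds_A / Odds_B = 1.3611 / 1.1515
Exactly, OR = (49 * 33) / (36 * 38) = 1617 / 1368
OR = 1.182

1.182


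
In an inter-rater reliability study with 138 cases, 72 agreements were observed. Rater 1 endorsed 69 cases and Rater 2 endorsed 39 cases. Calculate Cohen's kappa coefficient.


P_o = 72/138 = 0.521739
P_e = (69*39 + 69*99) / 19044 = 0.5
kappa = (P_o - P_e) / (1 - P_e)
kappa = (0.521739 - 0.5) / (1 - 0.5)
kappa = 0.0435

0.0435


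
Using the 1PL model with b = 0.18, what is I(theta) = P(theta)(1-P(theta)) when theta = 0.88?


P = 1/(1+exp(-(0.88-0.18))) = 0.6682
I = P*(1-P) = 0.6682 * 0.3318
I = 0.2217

0.2217


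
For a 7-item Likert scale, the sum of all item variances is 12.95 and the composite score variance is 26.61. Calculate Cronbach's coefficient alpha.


alpha = (k/(k-1)) * (1 - sum(si^2)/s_total^2)
= (7/6) * (1 - 12.95/26.61)
alpha = 0.5989

0.5989


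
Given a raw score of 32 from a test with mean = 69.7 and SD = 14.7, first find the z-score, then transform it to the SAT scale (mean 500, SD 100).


z = (X - mean) / SD = (32 - 69.7) / 14.7
z = -37.7 / 14.7
z = -2.5646
SAT-scale = SAT = 500 + 100z
Carry z at full precision (z = -37.7 / 14.7) into the conversion:
SAT-scale = 500 + 100 * (-37.7 / 14.7) = 500 + -3770 / 14.7
SAT-scale = 500 + -256.4626
SAT-scale = 243.5374

243.5374


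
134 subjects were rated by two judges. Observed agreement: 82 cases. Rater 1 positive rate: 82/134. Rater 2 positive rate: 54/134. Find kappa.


P_o = 82/134 = 0.61194
P_e = (82*54 + 52*80) / 17956 = 0.47828
kappa = (P_o - P_e) / (1 - P_e)
kappa = (0.61194 - 0.47828) / (1 - 0.47828)
kappa = 0.2562

0.2562


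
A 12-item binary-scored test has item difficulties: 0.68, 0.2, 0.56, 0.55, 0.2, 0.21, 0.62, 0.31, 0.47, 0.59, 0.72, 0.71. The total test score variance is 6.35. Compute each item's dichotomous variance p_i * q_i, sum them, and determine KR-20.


For each item, compute p_i * q_i:
  Item 1: 0.68 * 0.32 = 0.2176
  Item 2: 0.2 * 0.8 = 0.16
  Item 3: 0.56 * 0.44 = 0.2464
  Item 4: 0.55 * 0.45 = 0.2475
  Item 5: 0.2 * 0.8 = 0.16
  Item 6: 0.21 * 0.79 = 0.1659
  Item 7: 0.62 * 0.38 = 0.2356
  Item 8: 0.31 * 0.69 = 0.2139
  Item 9: 0.47 * 0.53 = 0.2491
  Item 10: 0.59 * 0.41 = 0.2419
  Item 11: 0.72 * 0.28 = 0.2016
  Item 12: 0.71 * 0.29 = 0.2059
Sum(p_i * q_i) = 0.2176 + 0.16 + 0.2464 + 0.2475 + 0.16 + 0.1659 + 0.2356 + 0.2139 + 0.2491 + 0.2419 + 0.2016 + 0.2059 = 2.5454
KR-20 = (k/(k-1)) * (1 - Sum(p_i*q_i) / Var_total)
= (12/11) * (1 - 2.5454/6.35)
= 1.0909 * 0.5991
KR-20 = 0.6536

0.6536


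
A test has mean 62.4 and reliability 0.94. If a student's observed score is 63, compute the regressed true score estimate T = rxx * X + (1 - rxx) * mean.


T_est = rxx * X + (1 - rxx) * mean
T_est = 0.94 * 63 + 0.06 * 62.4
T_est = 59.22 + 3.744
T_est = 62.964

62.964


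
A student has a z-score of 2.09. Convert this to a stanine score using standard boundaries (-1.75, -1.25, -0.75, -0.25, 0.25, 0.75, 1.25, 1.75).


Stanine boundaries: [-1.75, -1.25, -0.75, -0.25, 0.25, 0.75, 1.25, 1.75]
z = 2.09
Check each boundary:
  z >= -1.75 -> could be stanine 2
  z >= -1.25 -> could be stanine 3
  z >= -0.75 -> could be stanine 4
  z >= -0.25 -> could be stanine 5
  z >= 0.25 -> could be stanine 6
  z >= 0.75 -> could be stanine 7
  z >= 1.25 -> could be stanine 8
  z >= 1.75 -> could be stanine 9
Highest qualifying boundary gives stanine = 9

9


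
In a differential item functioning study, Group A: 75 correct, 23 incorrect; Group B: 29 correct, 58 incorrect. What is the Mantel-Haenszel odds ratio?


Odds_A = 75/23 = 3.2609
Odds_B = 29/58 = 0.5
OR = Odds_A / Odds_B = 3.2609 / 0.5
Exactly, OR = (75 * 58) / (23 * 29) = 4350 / 667
OR = 6.5217

6.5217


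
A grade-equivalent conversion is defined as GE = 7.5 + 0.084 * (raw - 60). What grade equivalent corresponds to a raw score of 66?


raw - median = 66 - 60 = 6
slope * diff = 0.084 * 6 = 0.504
GE = 7.5 + 0.504
GE = 8.004

8.004


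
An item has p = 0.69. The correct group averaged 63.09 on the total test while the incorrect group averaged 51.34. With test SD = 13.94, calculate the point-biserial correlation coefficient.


q = 1 - p = 0.31
rpb = ((M1 - M0) / SD) * sqrt(p * q)
rpb = ((63.09 - 51.34) / 13.94) * sqrt(0.69 * 0.31)
rpb = 0.3898

0.3898


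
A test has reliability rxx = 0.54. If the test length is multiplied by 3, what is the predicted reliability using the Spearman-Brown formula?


r_new = (n * rxx) / (1 + (n-1) * rxx)
r_new = (3 * 0.54) / (1 + 2 * 0.54)
r_new = 1.62 / 2.08
r_new = 0.7788

0.7788


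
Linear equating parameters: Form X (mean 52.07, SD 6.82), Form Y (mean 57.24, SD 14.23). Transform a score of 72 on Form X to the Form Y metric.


slope = SD_Y / SD_X = 14.23 / 6.82 ~ 2.0865
intercept = mean_Y - slope * mean_X = 57.24 - (14.23 / 6.82) * 52.07 ~ -51.4046
Y = slope * X + intercept. To avoid rounding drift from the rounded slope/intercept, evaluate the equivalent form Y = mean_Y + SD_Y * (X - mean_X) / SD_X at full precision:
Y = 57.24 + 14.23 * (72 - 52.07) / 6.82
Y = 57.24 + 14.23 * 19.93 / 6.82
Y = 57.24 + 283.6039 / 6.82
Y = 57.24 + 41.5841
Y = 98.8241

98.8241


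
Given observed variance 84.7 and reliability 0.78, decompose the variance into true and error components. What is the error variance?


var_true = rxx * var_obs = 0.78 * 84.7 = 66.066
var_error = var_obs - var_true
var_error = 84.7 - 66.066
var_error = 18.634

18.634


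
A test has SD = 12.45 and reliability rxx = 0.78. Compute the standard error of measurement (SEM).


SEM = SD * sqrt(1 - rxx)
SEM = 12.45 * sqrt(1 - 0.78)
SEM = 12.45 * sqrt(0.22) = 12.45 * 0.469042
SEM = 5.8396

5.8396


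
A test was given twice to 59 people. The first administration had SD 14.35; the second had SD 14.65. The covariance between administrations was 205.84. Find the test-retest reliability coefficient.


r = cov(X,Y) / (SD_X * SD_Y)
r = 205.84 / (14.35 * 14.65)
r = 205.84 / 210.2275
r = 0.9791

0.9791
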